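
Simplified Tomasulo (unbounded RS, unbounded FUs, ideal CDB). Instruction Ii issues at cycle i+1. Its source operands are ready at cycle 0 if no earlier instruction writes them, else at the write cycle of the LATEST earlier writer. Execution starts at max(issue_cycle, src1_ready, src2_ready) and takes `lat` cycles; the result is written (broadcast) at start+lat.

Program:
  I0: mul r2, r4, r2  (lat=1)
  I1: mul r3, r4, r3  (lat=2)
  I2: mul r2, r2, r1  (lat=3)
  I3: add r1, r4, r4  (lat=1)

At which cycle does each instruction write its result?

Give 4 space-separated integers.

I0 mul r2: issue@1 deps=(None,None) exec_start@1 write@2
I1 mul r3: issue@2 deps=(None,None) exec_start@2 write@4
I2 mul r2: issue@3 deps=(0,None) exec_start@3 write@6
I3 add r1: issue@4 deps=(None,None) exec_start@4 write@5

Answer: 2 4 6 5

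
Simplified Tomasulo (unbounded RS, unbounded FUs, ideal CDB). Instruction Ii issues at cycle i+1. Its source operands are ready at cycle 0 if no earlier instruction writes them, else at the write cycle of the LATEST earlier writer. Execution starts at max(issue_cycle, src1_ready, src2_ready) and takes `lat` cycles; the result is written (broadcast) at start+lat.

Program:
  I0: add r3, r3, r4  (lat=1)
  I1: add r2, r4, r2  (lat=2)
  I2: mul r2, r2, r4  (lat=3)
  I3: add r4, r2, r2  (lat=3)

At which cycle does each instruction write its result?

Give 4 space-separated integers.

Answer: 2 4 7 10

Derivation:
I0 add r3: issue@1 deps=(None,None) exec_start@1 write@2
I1 add r2: issue@2 deps=(None,None) exec_start@2 write@4
I2 mul r2: issue@3 deps=(1,None) exec_start@4 write@7
I3 add r4: issue@4 deps=(2,2) exec_start@7 write@10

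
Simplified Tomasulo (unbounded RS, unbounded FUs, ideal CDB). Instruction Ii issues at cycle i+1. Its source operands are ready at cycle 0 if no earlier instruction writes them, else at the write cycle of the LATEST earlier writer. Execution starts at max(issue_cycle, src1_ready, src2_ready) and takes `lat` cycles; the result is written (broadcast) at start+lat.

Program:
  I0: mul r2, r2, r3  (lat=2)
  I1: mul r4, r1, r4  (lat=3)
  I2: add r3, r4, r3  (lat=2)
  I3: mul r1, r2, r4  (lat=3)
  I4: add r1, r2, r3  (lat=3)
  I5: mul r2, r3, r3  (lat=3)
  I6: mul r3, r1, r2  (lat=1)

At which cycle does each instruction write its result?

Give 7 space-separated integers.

Answer: 3 5 7 8 10 10 11

Derivation:
I0 mul r2: issue@1 deps=(None,None) exec_start@1 write@3
I1 mul r4: issue@2 deps=(None,None) exec_start@2 write@5
I2 add r3: issue@3 deps=(1,None) exec_start@5 write@7
I3 mul r1: issue@4 deps=(0,1) exec_start@5 write@8
I4 add r1: issue@5 deps=(0,2) exec_start@7 write@10
I5 mul r2: issue@6 deps=(2,2) exec_start@7 write@10
I6 mul r3: issue@7 deps=(4,5) exec_start@10 write@11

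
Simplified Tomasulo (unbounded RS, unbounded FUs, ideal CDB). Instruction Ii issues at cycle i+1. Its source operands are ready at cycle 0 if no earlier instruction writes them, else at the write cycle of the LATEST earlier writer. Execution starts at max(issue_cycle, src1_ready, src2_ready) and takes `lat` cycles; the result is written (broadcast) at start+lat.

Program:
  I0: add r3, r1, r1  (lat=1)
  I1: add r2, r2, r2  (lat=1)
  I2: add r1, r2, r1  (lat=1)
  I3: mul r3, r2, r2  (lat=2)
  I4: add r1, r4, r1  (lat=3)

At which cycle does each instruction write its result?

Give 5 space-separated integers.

Answer: 2 3 4 6 8

Derivation:
I0 add r3: issue@1 deps=(None,None) exec_start@1 write@2
I1 add r2: issue@2 deps=(None,None) exec_start@2 write@3
I2 add r1: issue@3 deps=(1,None) exec_start@3 write@4
I3 mul r3: issue@4 deps=(1,1) exec_start@4 write@6
I4 add r1: issue@5 deps=(None,2) exec_start@5 write@8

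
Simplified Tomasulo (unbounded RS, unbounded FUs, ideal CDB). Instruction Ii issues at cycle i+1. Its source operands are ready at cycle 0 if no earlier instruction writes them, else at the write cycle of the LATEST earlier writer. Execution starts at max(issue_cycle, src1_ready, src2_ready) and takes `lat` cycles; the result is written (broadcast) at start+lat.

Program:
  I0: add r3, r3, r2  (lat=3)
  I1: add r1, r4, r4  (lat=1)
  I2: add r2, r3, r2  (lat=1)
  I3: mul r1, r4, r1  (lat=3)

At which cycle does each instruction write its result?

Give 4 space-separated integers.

I0 add r3: issue@1 deps=(None,None) exec_start@1 write@4
I1 add r1: issue@2 deps=(None,None) exec_start@2 write@3
I2 add r2: issue@3 deps=(0,None) exec_start@4 write@5
I3 mul r1: issue@4 deps=(None,1) exec_start@4 write@7

Answer: 4 3 5 7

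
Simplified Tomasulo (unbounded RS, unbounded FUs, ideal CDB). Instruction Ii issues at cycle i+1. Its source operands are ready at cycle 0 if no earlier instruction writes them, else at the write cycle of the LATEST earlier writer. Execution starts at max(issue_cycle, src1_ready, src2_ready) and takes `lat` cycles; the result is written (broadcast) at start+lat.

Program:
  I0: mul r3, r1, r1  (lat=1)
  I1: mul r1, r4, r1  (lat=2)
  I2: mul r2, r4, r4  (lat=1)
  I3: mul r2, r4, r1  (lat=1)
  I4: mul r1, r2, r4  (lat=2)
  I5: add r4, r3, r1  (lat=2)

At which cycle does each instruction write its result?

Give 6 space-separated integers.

I0 mul r3: issue@1 deps=(None,None) exec_start@1 write@2
I1 mul r1: issue@2 deps=(None,None) exec_start@2 write@4
I2 mul r2: issue@3 deps=(None,None) exec_start@3 write@4
I3 mul r2: issue@4 deps=(None,1) exec_start@4 write@5
I4 mul r1: issue@5 deps=(3,None) exec_start@5 write@7
I5 add r4: issue@6 deps=(0,4) exec_start@7 write@9

Answer: 2 4 4 5 7 9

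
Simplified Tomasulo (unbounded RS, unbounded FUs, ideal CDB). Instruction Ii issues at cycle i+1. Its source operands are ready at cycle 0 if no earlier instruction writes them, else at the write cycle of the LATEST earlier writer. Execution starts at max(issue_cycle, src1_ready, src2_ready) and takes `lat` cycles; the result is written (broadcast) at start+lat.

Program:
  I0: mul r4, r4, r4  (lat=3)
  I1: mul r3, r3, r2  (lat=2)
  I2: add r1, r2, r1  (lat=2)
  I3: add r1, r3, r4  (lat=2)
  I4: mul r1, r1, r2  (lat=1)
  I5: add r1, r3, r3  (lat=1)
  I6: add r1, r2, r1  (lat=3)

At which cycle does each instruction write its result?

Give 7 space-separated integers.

Answer: 4 4 5 6 7 7 10

Derivation:
I0 mul r4: issue@1 deps=(None,None) exec_start@1 write@4
I1 mul r3: issue@2 deps=(None,None) exec_start@2 write@4
I2 add r1: issue@3 deps=(None,None) exec_start@3 write@5
I3 add r1: issue@4 deps=(1,0) exec_start@4 write@6
I4 mul r1: issue@5 deps=(3,None) exec_start@6 write@7
I5 add r1: issue@6 deps=(1,1) exec_start@6 write@7
I6 add r1: issue@7 deps=(None,5) exec_start@7 write@10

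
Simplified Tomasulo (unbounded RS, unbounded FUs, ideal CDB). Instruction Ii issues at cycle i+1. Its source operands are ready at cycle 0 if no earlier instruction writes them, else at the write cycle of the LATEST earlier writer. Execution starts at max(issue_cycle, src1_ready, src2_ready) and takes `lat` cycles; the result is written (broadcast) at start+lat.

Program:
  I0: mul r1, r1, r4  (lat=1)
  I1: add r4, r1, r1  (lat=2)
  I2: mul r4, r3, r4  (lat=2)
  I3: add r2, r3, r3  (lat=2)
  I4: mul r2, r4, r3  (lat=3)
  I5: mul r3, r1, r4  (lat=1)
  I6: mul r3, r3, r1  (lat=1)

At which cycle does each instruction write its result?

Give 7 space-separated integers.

I0 mul r1: issue@1 deps=(None,None) exec_start@1 write@2
I1 add r4: issue@2 deps=(0,0) exec_start@2 write@4
I2 mul r4: issue@3 deps=(None,1) exec_start@4 write@6
I3 add r2: issue@4 deps=(None,None) exec_start@4 write@6
I4 mul r2: issue@5 deps=(2,None) exec_start@6 write@9
I5 mul r3: issue@6 deps=(0,2) exec_start@6 write@7
I6 mul r3: issue@7 deps=(5,0) exec_start@7 write@8

Answer: 2 4 6 6 9 7 8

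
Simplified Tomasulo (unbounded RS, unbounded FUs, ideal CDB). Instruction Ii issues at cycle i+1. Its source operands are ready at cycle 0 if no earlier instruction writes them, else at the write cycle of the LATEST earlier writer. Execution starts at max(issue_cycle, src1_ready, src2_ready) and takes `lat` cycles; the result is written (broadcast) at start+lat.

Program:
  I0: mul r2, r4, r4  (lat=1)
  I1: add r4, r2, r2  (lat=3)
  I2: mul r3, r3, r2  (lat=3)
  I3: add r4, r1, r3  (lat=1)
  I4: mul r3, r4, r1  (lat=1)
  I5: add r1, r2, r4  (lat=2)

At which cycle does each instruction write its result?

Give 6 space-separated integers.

I0 mul r2: issue@1 deps=(None,None) exec_start@1 write@2
I1 add r4: issue@2 deps=(0,0) exec_start@2 write@5
I2 mul r3: issue@3 deps=(None,0) exec_start@3 write@6
I3 add r4: issue@4 deps=(None,2) exec_start@6 write@7
I4 mul r3: issue@5 deps=(3,None) exec_start@7 write@8
I5 add r1: issue@6 deps=(0,3) exec_start@7 write@9

Answer: 2 5 6 7 8 9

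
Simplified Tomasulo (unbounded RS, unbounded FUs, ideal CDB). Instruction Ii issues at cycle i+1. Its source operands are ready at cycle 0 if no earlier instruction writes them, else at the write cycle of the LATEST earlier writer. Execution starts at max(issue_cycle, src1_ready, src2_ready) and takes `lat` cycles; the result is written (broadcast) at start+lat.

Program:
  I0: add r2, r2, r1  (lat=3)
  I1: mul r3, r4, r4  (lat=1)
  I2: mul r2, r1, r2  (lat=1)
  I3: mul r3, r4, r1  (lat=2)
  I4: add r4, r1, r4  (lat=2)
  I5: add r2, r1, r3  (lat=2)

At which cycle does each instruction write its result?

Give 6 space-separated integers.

Answer: 4 3 5 6 7 8

Derivation:
I0 add r2: issue@1 deps=(None,None) exec_start@1 write@4
I1 mul r3: issue@2 deps=(None,None) exec_start@2 write@3
I2 mul r2: issue@3 deps=(None,0) exec_start@4 write@5
I3 mul r3: issue@4 deps=(None,None) exec_start@4 write@6
I4 add r4: issue@5 deps=(None,None) exec_start@5 write@7
I5 add r2: issue@6 deps=(None,3) exec_start@6 write@8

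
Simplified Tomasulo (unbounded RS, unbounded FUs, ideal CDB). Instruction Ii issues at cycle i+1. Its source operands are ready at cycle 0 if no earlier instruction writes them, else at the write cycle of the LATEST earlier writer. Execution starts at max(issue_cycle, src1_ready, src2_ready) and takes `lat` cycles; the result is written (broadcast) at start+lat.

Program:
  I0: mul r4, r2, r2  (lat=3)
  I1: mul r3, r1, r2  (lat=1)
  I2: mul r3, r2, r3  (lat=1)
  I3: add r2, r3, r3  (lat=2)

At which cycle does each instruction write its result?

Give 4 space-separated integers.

I0 mul r4: issue@1 deps=(None,None) exec_start@1 write@4
I1 mul r3: issue@2 deps=(None,None) exec_start@2 write@3
I2 mul r3: issue@3 deps=(None,1) exec_start@3 write@4
I3 add r2: issue@4 deps=(2,2) exec_start@4 write@6

Answer: 4 3 4 6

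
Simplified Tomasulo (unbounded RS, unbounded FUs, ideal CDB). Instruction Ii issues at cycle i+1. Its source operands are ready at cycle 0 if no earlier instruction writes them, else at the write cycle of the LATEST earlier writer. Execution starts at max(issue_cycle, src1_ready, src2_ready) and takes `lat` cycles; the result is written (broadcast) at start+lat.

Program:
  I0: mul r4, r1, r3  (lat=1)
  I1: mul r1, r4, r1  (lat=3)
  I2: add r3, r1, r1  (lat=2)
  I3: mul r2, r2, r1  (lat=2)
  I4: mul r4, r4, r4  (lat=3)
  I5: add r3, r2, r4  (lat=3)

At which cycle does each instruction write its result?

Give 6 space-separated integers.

I0 mul r4: issue@1 deps=(None,None) exec_start@1 write@2
I1 mul r1: issue@2 deps=(0,None) exec_start@2 write@5
I2 add r3: issue@3 deps=(1,1) exec_start@5 write@7
I3 mul r2: issue@4 deps=(None,1) exec_start@5 write@7
I4 mul r4: issue@5 deps=(0,0) exec_start@5 write@8
I5 add r3: issue@6 deps=(3,4) exec_start@8 write@11

Answer: 2 5 7 7 8 11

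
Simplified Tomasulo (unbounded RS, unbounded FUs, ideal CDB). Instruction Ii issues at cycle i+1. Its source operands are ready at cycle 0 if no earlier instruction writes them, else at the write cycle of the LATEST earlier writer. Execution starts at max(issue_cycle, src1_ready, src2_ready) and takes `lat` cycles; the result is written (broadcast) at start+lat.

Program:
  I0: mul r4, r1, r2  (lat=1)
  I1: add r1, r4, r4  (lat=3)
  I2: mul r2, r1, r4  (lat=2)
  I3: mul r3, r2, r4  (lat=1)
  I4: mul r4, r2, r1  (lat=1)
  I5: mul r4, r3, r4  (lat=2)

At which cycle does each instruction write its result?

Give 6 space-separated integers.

Answer: 2 5 7 8 8 10

Derivation:
I0 mul r4: issue@1 deps=(None,None) exec_start@1 write@2
I1 add r1: issue@2 deps=(0,0) exec_start@2 write@5
I2 mul r2: issue@3 deps=(1,0) exec_start@5 write@7
I3 mul r3: issue@4 deps=(2,0) exec_start@7 write@8
I4 mul r4: issue@5 deps=(2,1) exec_start@7 write@8
I5 mul r4: issue@6 deps=(3,4) exec_start@8 write@10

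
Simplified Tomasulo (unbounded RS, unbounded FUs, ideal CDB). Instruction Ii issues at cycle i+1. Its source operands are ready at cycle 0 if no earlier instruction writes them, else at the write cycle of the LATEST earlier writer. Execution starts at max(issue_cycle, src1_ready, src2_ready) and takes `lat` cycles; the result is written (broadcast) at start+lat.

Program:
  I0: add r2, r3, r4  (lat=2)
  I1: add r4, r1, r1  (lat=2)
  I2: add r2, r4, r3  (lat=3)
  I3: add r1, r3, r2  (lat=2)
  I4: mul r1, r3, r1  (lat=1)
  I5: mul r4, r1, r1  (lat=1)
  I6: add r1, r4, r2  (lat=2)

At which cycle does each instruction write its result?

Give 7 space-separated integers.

I0 add r2: issue@1 deps=(None,None) exec_start@1 write@3
I1 add r4: issue@2 deps=(None,None) exec_start@2 write@4
I2 add r2: issue@3 deps=(1,None) exec_start@4 write@7
I3 add r1: issue@4 deps=(None,2) exec_start@7 write@9
I4 mul r1: issue@5 deps=(None,3) exec_start@9 write@10
I5 mul r4: issue@6 deps=(4,4) exec_start@10 write@11
I6 add r1: issue@7 deps=(5,2) exec_start@11 write@13

Answer: 3 4 7 9 10 11 13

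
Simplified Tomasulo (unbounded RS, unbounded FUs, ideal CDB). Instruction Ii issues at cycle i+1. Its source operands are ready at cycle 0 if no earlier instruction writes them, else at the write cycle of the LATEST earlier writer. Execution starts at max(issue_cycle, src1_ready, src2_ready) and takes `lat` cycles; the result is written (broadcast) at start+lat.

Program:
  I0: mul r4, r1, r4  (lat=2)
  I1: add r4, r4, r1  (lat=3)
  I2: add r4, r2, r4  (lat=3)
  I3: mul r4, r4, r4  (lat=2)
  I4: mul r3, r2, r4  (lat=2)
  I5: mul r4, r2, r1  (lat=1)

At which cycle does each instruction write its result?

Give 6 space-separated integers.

Answer: 3 6 9 11 13 7

Derivation:
I0 mul r4: issue@1 deps=(None,None) exec_start@1 write@3
I1 add r4: issue@2 deps=(0,None) exec_start@3 write@6
I2 add r4: issue@3 deps=(None,1) exec_start@6 write@9
I3 mul r4: issue@4 deps=(2,2) exec_start@9 write@11
I4 mul r3: issue@5 deps=(None,3) exec_start@11 write@13
I5 mul r4: issue@6 deps=(None,None) exec_start@6 write@7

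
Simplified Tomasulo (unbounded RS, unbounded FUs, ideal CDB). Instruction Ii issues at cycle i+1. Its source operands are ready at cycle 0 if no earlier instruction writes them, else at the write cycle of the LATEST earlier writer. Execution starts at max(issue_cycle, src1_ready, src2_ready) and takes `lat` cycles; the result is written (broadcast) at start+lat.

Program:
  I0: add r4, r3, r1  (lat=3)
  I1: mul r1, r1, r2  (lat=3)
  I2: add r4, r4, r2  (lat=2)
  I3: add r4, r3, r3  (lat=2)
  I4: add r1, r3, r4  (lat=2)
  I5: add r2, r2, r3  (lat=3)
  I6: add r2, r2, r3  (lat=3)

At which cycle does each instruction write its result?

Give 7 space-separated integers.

I0 add r4: issue@1 deps=(None,None) exec_start@1 write@4
I1 mul r1: issue@2 deps=(None,None) exec_start@2 write@5
I2 add r4: issue@3 deps=(0,None) exec_start@4 write@6
I3 add r4: issue@4 deps=(None,None) exec_start@4 write@6
I4 add r1: issue@5 deps=(None,3) exec_start@6 write@8
I5 add r2: issue@6 deps=(None,None) exec_start@6 write@9
I6 add r2: issue@7 deps=(5,None) exec_start@9 write@12

Answer: 4 5 6 6 8 9 12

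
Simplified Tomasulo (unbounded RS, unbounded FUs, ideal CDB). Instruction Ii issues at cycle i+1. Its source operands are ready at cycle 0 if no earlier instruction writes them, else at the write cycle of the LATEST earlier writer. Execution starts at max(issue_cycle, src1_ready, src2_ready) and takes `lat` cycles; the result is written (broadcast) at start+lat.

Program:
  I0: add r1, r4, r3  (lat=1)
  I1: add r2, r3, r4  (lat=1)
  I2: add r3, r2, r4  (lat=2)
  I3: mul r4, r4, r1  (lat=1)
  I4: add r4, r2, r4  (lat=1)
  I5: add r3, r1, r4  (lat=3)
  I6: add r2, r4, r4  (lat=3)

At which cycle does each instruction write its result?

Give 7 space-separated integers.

Answer: 2 3 5 5 6 9 10

Derivation:
I0 add r1: issue@1 deps=(None,None) exec_start@1 write@2
I1 add r2: issue@2 deps=(None,None) exec_start@2 write@3
I2 add r3: issue@3 deps=(1,None) exec_start@3 write@5
I3 mul r4: issue@4 deps=(None,0) exec_start@4 write@5
I4 add r4: issue@5 deps=(1,3) exec_start@5 write@6
I5 add r3: issue@6 deps=(0,4) exec_start@6 write@9
I6 add r2: issue@7 deps=(4,4) exec_start@7 write@10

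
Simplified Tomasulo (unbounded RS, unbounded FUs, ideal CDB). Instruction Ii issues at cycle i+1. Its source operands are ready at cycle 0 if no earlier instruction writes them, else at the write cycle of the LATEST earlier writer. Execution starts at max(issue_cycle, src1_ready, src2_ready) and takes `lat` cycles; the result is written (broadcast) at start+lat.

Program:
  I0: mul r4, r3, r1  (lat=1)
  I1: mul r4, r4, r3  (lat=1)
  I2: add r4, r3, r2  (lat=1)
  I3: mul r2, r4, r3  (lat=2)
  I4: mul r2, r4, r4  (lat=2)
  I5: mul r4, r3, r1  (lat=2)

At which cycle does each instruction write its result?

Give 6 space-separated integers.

I0 mul r4: issue@1 deps=(None,None) exec_start@1 write@2
I1 mul r4: issue@2 deps=(0,None) exec_start@2 write@3
I2 add r4: issue@3 deps=(None,None) exec_start@3 write@4
I3 mul r2: issue@4 deps=(2,None) exec_start@4 write@6
I4 mul r2: issue@5 deps=(2,2) exec_start@5 write@7
I5 mul r4: issue@6 deps=(None,None) exec_start@6 write@8

Answer: 2 3 4 6 7 8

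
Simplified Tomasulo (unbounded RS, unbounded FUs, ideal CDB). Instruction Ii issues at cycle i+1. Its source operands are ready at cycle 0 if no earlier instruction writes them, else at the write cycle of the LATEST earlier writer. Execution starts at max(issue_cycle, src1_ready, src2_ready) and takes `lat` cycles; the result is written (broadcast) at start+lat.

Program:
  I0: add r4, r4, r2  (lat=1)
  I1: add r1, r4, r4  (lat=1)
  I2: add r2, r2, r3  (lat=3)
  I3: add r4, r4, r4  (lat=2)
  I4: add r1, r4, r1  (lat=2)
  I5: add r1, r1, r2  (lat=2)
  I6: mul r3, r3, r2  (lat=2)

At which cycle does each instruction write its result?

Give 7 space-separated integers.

I0 add r4: issue@1 deps=(None,None) exec_start@1 write@2
I1 add r1: issue@2 deps=(0,0) exec_start@2 write@3
I2 add r2: issue@3 deps=(None,None) exec_start@3 write@6
I3 add r4: issue@4 deps=(0,0) exec_start@4 write@6
I4 add r1: issue@5 deps=(3,1) exec_start@6 write@8
I5 add r1: issue@6 deps=(4,2) exec_start@8 write@10
I6 mul r3: issue@7 deps=(None,2) exec_start@7 write@9

Answer: 2 3 6 6 8 10 9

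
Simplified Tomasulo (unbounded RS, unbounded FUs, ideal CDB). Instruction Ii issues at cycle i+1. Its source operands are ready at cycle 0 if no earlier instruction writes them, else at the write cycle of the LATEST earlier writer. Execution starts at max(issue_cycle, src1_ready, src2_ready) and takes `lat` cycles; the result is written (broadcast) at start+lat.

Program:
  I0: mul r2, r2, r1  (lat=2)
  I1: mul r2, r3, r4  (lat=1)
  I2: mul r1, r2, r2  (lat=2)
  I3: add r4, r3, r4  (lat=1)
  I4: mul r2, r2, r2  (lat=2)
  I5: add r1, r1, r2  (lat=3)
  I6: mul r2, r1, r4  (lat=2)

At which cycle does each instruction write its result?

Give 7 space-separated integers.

I0 mul r2: issue@1 deps=(None,None) exec_start@1 write@3
I1 mul r2: issue@2 deps=(None,None) exec_start@2 write@3
I2 mul r1: issue@3 deps=(1,1) exec_start@3 write@5
I3 add r4: issue@4 deps=(None,None) exec_start@4 write@5
I4 mul r2: issue@5 deps=(1,1) exec_start@5 write@7
I5 add r1: issue@6 deps=(2,4) exec_start@7 write@10
I6 mul r2: issue@7 deps=(5,3) exec_start@10 write@12

Answer: 3 3 5 5 7 10 12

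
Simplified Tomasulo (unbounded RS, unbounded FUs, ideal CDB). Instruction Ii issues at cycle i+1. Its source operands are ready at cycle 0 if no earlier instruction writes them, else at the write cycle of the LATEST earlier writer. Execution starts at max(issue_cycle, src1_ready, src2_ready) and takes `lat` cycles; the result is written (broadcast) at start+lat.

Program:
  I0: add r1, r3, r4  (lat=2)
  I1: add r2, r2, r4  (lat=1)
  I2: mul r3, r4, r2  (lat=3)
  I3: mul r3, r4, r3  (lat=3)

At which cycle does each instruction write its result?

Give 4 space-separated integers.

Answer: 3 3 6 9

Derivation:
I0 add r1: issue@1 deps=(None,None) exec_start@1 write@3
I1 add r2: issue@2 deps=(None,None) exec_start@2 write@3
I2 mul r3: issue@3 deps=(None,1) exec_start@3 write@6
I3 mul r3: issue@4 deps=(None,2) exec_start@6 write@9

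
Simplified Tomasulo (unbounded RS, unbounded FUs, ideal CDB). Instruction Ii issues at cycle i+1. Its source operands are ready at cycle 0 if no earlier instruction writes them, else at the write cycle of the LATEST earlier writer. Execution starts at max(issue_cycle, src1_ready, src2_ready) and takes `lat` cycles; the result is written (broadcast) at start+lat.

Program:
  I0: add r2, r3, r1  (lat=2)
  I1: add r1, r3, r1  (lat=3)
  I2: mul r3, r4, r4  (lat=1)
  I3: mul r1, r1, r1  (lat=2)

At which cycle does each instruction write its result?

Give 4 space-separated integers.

I0 add r2: issue@1 deps=(None,None) exec_start@1 write@3
I1 add r1: issue@2 deps=(None,None) exec_start@2 write@5
I2 mul r3: issue@3 deps=(None,None) exec_start@3 write@4
I3 mul r1: issue@4 deps=(1,1) exec_start@5 write@7

Answer: 3 5 4 7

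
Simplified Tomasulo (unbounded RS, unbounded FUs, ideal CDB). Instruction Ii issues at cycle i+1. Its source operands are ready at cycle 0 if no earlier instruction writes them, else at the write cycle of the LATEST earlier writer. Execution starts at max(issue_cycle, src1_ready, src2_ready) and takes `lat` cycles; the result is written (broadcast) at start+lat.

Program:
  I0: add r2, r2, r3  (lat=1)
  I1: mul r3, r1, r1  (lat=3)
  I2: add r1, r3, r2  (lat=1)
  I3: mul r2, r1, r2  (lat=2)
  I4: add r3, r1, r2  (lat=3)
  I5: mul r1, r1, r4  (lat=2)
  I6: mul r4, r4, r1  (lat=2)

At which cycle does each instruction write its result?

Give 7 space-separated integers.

Answer: 2 5 6 8 11 8 10

Derivation:
I0 add r2: issue@1 deps=(None,None) exec_start@1 write@2
I1 mul r3: issue@2 deps=(None,None) exec_start@2 write@5
I2 add r1: issue@3 deps=(1,0) exec_start@5 write@6
I3 mul r2: issue@4 deps=(2,0) exec_start@6 write@8
I4 add r3: issue@5 deps=(2,3) exec_start@8 write@11
I5 mul r1: issue@6 deps=(2,None) exec_start@6 write@8
I6 mul r4: issue@7 deps=(None,5) exec_start@8 write@10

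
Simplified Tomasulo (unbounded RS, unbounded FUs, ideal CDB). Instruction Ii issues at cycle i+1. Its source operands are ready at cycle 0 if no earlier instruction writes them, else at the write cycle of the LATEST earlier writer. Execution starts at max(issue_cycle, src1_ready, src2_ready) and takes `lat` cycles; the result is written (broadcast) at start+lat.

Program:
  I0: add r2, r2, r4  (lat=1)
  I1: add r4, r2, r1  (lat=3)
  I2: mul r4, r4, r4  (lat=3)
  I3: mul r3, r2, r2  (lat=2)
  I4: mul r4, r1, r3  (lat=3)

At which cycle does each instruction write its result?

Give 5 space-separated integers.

Answer: 2 5 8 6 9

Derivation:
I0 add r2: issue@1 deps=(None,None) exec_start@1 write@2
I1 add r4: issue@2 deps=(0,None) exec_start@2 write@5
I2 mul r4: issue@3 deps=(1,1) exec_start@5 write@8
I3 mul r3: issue@4 deps=(0,0) exec_start@4 write@6
I4 mul r4: issue@5 deps=(None,3) exec_start@6 write@9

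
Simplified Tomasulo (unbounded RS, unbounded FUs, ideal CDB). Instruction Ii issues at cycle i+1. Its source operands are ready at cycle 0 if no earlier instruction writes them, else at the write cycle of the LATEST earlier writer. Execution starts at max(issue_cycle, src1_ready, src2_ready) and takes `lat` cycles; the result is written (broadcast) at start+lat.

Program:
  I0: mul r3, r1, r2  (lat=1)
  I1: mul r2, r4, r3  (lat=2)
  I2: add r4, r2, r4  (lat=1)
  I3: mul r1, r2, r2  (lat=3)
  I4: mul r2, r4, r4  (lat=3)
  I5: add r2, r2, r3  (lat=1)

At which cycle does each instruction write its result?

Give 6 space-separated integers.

Answer: 2 4 5 7 8 9

Derivation:
I0 mul r3: issue@1 deps=(None,None) exec_start@1 write@2
I1 mul r2: issue@2 deps=(None,0) exec_start@2 write@4
I2 add r4: issue@3 deps=(1,None) exec_start@4 write@5
I3 mul r1: issue@4 deps=(1,1) exec_start@4 write@7
I4 mul r2: issue@5 deps=(2,2) exec_start@5 write@8
I5 add r2: issue@6 deps=(4,0) exec_start@8 write@9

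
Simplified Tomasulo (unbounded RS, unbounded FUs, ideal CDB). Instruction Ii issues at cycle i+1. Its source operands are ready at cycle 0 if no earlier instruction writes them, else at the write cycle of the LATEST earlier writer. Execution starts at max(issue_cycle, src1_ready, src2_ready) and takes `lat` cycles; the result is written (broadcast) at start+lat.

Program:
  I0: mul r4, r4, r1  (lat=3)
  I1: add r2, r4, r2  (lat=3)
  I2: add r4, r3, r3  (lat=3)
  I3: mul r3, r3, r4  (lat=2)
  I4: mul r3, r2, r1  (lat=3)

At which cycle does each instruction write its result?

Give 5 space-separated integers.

Answer: 4 7 6 8 10

Derivation:
I0 mul r4: issue@1 deps=(None,None) exec_start@1 write@4
I1 add r2: issue@2 deps=(0,None) exec_start@4 write@7
I2 add r4: issue@3 deps=(None,None) exec_start@3 write@6
I3 mul r3: issue@4 deps=(None,2) exec_start@6 write@8
I4 mul r3: issue@5 deps=(1,None) exec_start@7 write@10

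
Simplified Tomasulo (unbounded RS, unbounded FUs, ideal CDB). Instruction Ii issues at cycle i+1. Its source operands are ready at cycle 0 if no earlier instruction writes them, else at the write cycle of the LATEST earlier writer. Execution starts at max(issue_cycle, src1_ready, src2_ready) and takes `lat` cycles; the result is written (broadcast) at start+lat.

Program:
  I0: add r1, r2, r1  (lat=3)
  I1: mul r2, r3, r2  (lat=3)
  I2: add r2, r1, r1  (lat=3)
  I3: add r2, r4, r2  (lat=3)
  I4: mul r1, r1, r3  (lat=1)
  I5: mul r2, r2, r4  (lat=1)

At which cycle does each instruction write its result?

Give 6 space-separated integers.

Answer: 4 5 7 10 6 11

Derivation:
I0 add r1: issue@1 deps=(None,None) exec_start@1 write@4
I1 mul r2: issue@2 deps=(None,None) exec_start@2 write@5
I2 add r2: issue@3 deps=(0,0) exec_start@4 write@7
I3 add r2: issue@4 deps=(None,2) exec_start@7 write@10
I4 mul r1: issue@5 deps=(0,None) exec_start@5 write@6
I5 mul r2: issue@6 deps=(3,None) exec_start@10 write@11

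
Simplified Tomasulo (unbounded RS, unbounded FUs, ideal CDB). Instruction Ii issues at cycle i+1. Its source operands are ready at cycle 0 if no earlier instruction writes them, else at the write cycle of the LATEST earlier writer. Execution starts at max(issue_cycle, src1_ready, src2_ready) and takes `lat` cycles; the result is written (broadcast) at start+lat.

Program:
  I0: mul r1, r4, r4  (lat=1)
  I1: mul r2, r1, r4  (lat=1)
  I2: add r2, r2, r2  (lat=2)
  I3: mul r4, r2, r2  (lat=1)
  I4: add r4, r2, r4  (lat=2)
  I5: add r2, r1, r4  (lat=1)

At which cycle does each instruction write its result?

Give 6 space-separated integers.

I0 mul r1: issue@1 deps=(None,None) exec_start@1 write@2
I1 mul r2: issue@2 deps=(0,None) exec_start@2 write@3
I2 add r2: issue@3 deps=(1,1) exec_start@3 write@5
I3 mul r4: issue@4 deps=(2,2) exec_start@5 write@6
I4 add r4: issue@5 deps=(2,3) exec_start@6 write@8
I5 add r2: issue@6 deps=(0,4) exec_start@8 write@9

Answer: 2 3 5 6 8 9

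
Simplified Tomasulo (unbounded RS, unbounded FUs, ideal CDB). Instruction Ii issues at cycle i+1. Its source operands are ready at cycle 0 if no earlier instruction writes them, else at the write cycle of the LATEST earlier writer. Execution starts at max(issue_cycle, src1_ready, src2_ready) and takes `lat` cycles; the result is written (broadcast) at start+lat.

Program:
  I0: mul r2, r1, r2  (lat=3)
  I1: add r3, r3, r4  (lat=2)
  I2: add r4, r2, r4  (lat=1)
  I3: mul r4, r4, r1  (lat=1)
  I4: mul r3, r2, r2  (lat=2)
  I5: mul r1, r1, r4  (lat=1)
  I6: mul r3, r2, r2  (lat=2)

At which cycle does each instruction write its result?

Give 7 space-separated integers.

Answer: 4 4 5 6 7 7 9

Derivation:
I0 mul r2: issue@1 deps=(None,None) exec_start@1 write@4
I1 add r3: issue@2 deps=(None,None) exec_start@2 write@4
I2 add r4: issue@3 deps=(0,None) exec_start@4 write@5
I3 mul r4: issue@4 deps=(2,None) exec_start@5 write@6
I4 mul r3: issue@5 deps=(0,0) exec_start@5 write@7
I5 mul r1: issue@6 deps=(None,3) exec_start@6 write@7
I6 mul r3: issue@7 deps=(0,0) exec_start@7 write@9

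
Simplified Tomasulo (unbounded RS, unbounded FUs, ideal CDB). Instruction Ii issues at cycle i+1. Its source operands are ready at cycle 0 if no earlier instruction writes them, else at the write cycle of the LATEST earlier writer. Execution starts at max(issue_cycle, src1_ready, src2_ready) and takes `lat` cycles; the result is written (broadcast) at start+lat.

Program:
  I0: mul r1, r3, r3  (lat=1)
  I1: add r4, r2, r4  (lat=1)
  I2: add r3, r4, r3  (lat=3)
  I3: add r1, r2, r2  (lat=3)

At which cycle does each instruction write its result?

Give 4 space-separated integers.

I0 mul r1: issue@1 deps=(None,None) exec_start@1 write@2
I1 add r4: issue@2 deps=(None,None) exec_start@2 write@3
I2 add r3: issue@3 deps=(1,None) exec_start@3 write@6
I3 add r1: issue@4 deps=(None,None) exec_start@4 write@7

Answer: 2 3 6 7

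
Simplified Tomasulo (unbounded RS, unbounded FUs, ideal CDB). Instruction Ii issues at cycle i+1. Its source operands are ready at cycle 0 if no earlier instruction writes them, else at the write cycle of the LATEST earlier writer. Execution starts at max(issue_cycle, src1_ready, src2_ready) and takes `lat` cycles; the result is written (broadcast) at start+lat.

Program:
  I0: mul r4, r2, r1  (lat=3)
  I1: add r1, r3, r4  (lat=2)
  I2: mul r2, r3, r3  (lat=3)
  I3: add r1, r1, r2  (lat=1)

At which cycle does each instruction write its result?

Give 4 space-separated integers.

I0 mul r4: issue@1 deps=(None,None) exec_start@1 write@4
I1 add r1: issue@2 deps=(None,0) exec_start@4 write@6
I2 mul r2: issue@3 deps=(None,None) exec_start@3 write@6
I3 add r1: issue@4 deps=(1,2) exec_start@6 write@7

Answer: 4 6 6 7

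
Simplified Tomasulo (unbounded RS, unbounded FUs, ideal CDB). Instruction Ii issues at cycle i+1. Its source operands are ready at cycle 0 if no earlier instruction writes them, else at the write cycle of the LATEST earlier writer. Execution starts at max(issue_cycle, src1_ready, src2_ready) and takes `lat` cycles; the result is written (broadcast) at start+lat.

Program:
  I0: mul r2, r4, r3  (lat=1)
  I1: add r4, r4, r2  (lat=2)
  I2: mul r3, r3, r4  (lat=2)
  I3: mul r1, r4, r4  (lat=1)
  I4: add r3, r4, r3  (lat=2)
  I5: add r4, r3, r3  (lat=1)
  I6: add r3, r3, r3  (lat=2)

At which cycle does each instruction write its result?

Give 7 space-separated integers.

Answer: 2 4 6 5 8 9 10

Derivation:
I0 mul r2: issue@1 deps=(None,None) exec_start@1 write@2
I1 add r4: issue@2 deps=(None,0) exec_start@2 write@4
I2 mul r3: issue@3 deps=(None,1) exec_start@4 write@6
I3 mul r1: issue@4 deps=(1,1) exec_start@4 write@5
I4 add r3: issue@5 deps=(1,2) exec_start@6 write@8
I5 add r4: issue@6 deps=(4,4) exec_start@8 write@9
I6 add r3: issue@7 deps=(4,4) exec_start@8 write@10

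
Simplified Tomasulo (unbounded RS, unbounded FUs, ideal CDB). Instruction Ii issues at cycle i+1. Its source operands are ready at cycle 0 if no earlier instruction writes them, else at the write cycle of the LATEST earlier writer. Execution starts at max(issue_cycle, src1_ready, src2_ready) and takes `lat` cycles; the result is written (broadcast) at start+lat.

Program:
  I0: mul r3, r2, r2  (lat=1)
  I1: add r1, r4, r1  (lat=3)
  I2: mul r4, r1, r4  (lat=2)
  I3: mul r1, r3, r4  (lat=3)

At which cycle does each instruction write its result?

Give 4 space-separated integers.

I0 mul r3: issue@1 deps=(None,None) exec_start@1 write@2
I1 add r1: issue@2 deps=(None,None) exec_start@2 write@5
I2 mul r4: issue@3 deps=(1,None) exec_start@5 write@7
I3 mul r1: issue@4 deps=(0,2) exec_start@7 write@10

Answer: 2 5 7 10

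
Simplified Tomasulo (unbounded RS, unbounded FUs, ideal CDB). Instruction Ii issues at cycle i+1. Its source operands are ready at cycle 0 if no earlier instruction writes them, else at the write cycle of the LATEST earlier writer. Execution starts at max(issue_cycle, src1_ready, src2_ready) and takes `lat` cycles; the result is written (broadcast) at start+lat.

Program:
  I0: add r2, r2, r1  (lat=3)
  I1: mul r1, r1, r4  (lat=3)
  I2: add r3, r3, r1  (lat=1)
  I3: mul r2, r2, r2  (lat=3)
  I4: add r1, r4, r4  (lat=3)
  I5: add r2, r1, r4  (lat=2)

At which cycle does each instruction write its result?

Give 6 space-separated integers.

I0 add r2: issue@1 deps=(None,None) exec_start@1 write@4
I1 mul r1: issue@2 deps=(None,None) exec_start@2 write@5
I2 add r3: issue@3 deps=(None,1) exec_start@5 write@6
I3 mul r2: issue@4 deps=(0,0) exec_start@4 write@7
I4 add r1: issue@5 deps=(None,None) exec_start@5 write@8
I5 add r2: issue@6 deps=(4,None) exec_start@8 write@10

Answer: 4 5 6 7 8 10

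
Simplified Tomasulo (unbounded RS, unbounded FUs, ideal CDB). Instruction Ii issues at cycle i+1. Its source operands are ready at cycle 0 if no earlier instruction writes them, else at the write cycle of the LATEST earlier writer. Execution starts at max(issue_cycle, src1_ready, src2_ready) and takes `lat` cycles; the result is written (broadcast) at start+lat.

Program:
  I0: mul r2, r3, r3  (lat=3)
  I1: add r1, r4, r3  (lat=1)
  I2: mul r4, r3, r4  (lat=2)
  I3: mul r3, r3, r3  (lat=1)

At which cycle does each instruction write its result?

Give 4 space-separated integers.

I0 mul r2: issue@1 deps=(None,None) exec_start@1 write@4
I1 add r1: issue@2 deps=(None,None) exec_start@2 write@3
I2 mul r4: issue@3 deps=(None,None) exec_start@3 write@5
I3 mul r3: issue@4 deps=(None,None) exec_start@4 write@5

Answer: 4 3 5 5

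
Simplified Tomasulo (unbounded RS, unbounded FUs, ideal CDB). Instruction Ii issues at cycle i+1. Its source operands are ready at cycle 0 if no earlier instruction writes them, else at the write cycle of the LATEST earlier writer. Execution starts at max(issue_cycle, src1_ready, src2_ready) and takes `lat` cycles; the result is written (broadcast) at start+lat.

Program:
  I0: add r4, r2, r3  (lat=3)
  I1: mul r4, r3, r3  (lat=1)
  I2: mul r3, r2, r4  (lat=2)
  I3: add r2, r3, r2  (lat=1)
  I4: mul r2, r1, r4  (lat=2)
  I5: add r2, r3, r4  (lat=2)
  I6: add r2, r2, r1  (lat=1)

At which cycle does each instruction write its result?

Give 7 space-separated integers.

Answer: 4 3 5 6 7 8 9

Derivation:
I0 add r4: issue@1 deps=(None,None) exec_start@1 write@4
I1 mul r4: issue@2 deps=(None,None) exec_start@2 write@3
I2 mul r3: issue@3 deps=(None,1) exec_start@3 write@5
I3 add r2: issue@4 deps=(2,None) exec_start@5 write@6
I4 mul r2: issue@5 deps=(None,1) exec_start@5 write@7
I5 add r2: issue@6 deps=(2,1) exec_start@6 write@8
I6 add r2: issue@7 deps=(5,None) exec_start@8 write@9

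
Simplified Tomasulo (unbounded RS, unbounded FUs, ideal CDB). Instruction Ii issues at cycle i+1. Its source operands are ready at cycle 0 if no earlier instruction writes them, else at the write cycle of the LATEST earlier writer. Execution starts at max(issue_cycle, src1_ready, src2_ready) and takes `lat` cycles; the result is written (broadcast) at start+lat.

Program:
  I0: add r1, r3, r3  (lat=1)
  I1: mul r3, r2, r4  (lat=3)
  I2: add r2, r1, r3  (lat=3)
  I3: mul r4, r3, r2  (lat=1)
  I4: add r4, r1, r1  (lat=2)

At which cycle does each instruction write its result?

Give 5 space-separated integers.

Answer: 2 5 8 9 7

Derivation:
I0 add r1: issue@1 deps=(None,None) exec_start@1 write@2
I1 mul r3: issue@2 deps=(None,None) exec_start@2 write@5
I2 add r2: issue@3 deps=(0,1) exec_start@5 write@8
I3 mul r4: issue@4 deps=(1,2) exec_start@8 write@9
I4 add r4: issue@5 deps=(0,0) exec_start@5 write@7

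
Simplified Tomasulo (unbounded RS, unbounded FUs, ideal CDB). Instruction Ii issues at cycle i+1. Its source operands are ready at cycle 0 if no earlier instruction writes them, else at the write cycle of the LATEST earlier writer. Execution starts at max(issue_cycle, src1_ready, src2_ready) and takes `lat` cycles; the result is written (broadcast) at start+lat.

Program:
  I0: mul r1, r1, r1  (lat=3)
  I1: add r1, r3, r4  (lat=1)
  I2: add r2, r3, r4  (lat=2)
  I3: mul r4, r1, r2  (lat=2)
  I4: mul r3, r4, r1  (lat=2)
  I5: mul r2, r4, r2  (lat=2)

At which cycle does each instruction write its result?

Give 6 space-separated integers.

Answer: 4 3 5 7 9 9

Derivation:
I0 mul r1: issue@1 deps=(None,None) exec_start@1 write@4
I1 add r1: issue@2 deps=(None,None) exec_start@2 write@3
I2 add r2: issue@3 deps=(None,None) exec_start@3 write@5
I3 mul r4: issue@4 deps=(1,2) exec_start@5 write@7
I4 mul r3: issue@5 deps=(3,1) exec_start@7 write@9
I5 mul r2: issue@6 deps=(3,2) exec_start@7 write@9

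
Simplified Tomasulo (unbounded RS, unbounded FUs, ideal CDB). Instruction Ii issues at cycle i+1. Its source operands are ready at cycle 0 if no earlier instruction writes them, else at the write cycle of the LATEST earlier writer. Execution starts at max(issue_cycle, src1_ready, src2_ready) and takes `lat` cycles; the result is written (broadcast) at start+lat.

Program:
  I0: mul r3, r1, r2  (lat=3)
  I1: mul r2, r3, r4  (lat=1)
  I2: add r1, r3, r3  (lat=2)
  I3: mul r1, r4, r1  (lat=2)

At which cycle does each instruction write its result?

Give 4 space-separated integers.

I0 mul r3: issue@1 deps=(None,None) exec_start@1 write@4
I1 mul r2: issue@2 deps=(0,None) exec_start@4 write@5
I2 add r1: issue@3 deps=(0,0) exec_start@4 write@6
I3 mul r1: issue@4 deps=(None,2) exec_start@6 write@8

Answer: 4 5 6 8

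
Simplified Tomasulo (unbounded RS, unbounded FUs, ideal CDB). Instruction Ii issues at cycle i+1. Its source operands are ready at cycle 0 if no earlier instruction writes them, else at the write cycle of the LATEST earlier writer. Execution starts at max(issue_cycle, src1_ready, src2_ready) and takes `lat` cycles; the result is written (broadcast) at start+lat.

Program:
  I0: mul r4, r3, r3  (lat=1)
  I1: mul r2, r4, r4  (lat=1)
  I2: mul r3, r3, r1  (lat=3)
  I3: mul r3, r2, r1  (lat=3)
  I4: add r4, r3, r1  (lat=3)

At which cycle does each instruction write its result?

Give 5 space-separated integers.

Answer: 2 3 6 7 10

Derivation:
I0 mul r4: issue@1 deps=(None,None) exec_start@1 write@2
I1 mul r2: issue@2 deps=(0,0) exec_start@2 write@3
I2 mul r3: issue@3 deps=(None,None) exec_start@3 write@6
I3 mul r3: issue@4 deps=(1,None) exec_start@4 write@7
I4 add r4: issue@5 deps=(3,None) exec_start@7 write@10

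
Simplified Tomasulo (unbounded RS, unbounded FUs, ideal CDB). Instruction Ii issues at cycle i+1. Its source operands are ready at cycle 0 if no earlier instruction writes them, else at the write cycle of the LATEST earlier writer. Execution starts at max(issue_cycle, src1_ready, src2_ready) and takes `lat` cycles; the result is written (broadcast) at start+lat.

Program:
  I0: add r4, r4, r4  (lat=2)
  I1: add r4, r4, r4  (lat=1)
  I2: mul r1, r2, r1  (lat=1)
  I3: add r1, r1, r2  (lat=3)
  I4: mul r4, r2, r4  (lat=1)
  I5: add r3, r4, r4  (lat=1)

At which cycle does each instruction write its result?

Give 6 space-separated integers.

Answer: 3 4 4 7 6 7

Derivation:
I0 add r4: issue@1 deps=(None,None) exec_start@1 write@3
I1 add r4: issue@2 deps=(0,0) exec_start@3 write@4
I2 mul r1: issue@3 deps=(None,None) exec_start@3 write@4
I3 add r1: issue@4 deps=(2,None) exec_start@4 write@7
I4 mul r4: issue@5 deps=(None,1) exec_start@5 write@6
I5 add r3: issue@6 deps=(4,4) exec_start@6 write@7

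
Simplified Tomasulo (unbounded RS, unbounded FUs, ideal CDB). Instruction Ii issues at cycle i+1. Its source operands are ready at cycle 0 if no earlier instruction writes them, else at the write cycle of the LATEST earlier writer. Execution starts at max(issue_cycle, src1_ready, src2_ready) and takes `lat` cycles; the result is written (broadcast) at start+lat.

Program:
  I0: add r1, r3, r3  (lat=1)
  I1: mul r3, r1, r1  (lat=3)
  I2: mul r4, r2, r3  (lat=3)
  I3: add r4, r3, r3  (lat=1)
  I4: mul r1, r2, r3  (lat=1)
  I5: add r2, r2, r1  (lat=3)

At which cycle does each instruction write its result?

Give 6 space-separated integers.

I0 add r1: issue@1 deps=(None,None) exec_start@1 write@2
I1 mul r3: issue@2 deps=(0,0) exec_start@2 write@5
I2 mul r4: issue@3 deps=(None,1) exec_start@5 write@8
I3 add r4: issue@4 deps=(1,1) exec_start@5 write@6
I4 mul r1: issue@5 deps=(None,1) exec_start@5 write@6
I5 add r2: issue@6 deps=(None,4) exec_start@6 write@9

Answer: 2 5 8 6 6 9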